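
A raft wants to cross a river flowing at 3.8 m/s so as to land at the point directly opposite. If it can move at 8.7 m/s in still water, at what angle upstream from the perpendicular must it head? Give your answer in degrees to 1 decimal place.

To cancel the current, the upstream component of the raft's velocity must equal the flow: 8.7 sin θ = 3.8.
sin θ = 3.8 / 8.7 = 0.4368.
θ = arcsin(0.4368) = 25.899°.

25.9°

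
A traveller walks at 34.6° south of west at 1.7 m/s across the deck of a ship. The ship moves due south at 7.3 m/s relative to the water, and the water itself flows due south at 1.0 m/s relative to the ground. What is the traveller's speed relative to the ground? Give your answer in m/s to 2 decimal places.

In east/north components (m/s): traveller relative to ship = (-1.399, -0.965); ship relative to water = (0.000, -7.300); water relative to ground = (0.000, -1.000).
Sum = (-1.399, -9.265) m/s.
Speed = |(-1.399, -9.265)| = 9.370 m/s.

9.37 m/s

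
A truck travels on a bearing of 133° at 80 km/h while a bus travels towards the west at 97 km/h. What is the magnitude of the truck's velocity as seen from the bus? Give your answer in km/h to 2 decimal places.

164.80 km/h

Taking east as x and north as y: truck velocity = (58.508, -54.560) km/h; bus velocity = (-97.000, 0.000) km/h.
Velocity of truck relative to bus = (58.508, -54.560) − (-97.000, 0.000) = (155.508, -54.560) km/h.
Magnitude = |(155.508, -54.560)| = 164.802 km/h.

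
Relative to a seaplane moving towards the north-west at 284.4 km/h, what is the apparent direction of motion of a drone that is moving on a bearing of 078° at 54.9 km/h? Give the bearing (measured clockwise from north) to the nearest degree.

Taking east as x and north as y: drone velocity = (53.700, 11.414) km/h; seaplane velocity = (-201.101, 201.101) km/h.
Velocity of drone relative to seaplane = (53.700, 11.414) − (-201.101, 201.101) = (254.801, -189.687) km/h.
Bearing = atan2(254.80, -189.69) = 126.67° clockwise from north.

127°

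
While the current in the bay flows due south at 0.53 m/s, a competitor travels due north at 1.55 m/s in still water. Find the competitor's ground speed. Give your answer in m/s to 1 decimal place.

1.0 m/s

Taking east as x and north as y: velocity relative to the water = (0.000, 1.550) m/s; the water relative to ground = (0.000, -0.530) m/s.
Velocity relative to ground = (0.000, 1.550) + (0.000, -0.530) = (0.000, 1.020) m/s.
Speed = |(0.000, 1.020)| = 1.020 m/s.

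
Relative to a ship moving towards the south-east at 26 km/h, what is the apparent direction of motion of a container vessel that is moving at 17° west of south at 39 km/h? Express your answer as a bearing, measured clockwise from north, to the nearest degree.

238°

Taking east as x and north as y: container vessel velocity = (-11.402, -37.296) km/h; ship velocity = (18.385, -18.385) km/h.
Velocity of container vessel relative to ship = (-11.402, -37.296) − (18.385, -18.385) = (-29.787, -18.911) km/h.
Bearing = atan2(-29.79, -18.91) = 237.59° clockwise from north.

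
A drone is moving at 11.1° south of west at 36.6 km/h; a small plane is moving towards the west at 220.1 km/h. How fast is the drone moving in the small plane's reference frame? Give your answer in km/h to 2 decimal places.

Taking east as x and north as y: drone velocity = (-35.915, -7.046) km/h; small plane velocity = (-220.100, 0.000) km/h.
Velocity of drone relative to small plane = (-35.915, -7.046) − (-220.100, 0.000) = (184.185, -7.046) km/h.
Magnitude = |(184.185, -7.046)| = 184.319 km/h.

184.32 km/h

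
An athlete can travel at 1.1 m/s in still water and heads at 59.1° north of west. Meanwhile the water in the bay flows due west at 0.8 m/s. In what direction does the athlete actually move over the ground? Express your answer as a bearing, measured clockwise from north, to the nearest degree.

305°

Taking east as x and north as y: velocity relative to the water = (-0.565, 0.944) m/s; the water relative to ground = (-0.800, 0.000) m/s.
Velocity relative to ground = (-0.565, 0.944) + (-0.800, 0.000) = (-1.365, 0.944) m/s.
Bearing = atan2(-1.36, 0.94) = 304.67° clockwise from north.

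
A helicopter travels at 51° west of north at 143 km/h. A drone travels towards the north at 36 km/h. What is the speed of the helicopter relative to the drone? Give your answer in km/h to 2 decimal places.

123.55 km/h

Taking east as x and north as y: helicopter velocity = (-111.132, 89.993) km/h; drone velocity = (0.000, 36.000) km/h.
Velocity of helicopter relative to drone = (-111.132, 89.993) − (0.000, 36.000) = (-111.132, 53.993) km/h.
Magnitude = |(-111.132, 53.993)| = 123.554 km/h.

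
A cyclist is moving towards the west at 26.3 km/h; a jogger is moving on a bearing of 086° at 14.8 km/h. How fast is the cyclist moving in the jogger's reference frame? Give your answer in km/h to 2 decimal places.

Taking east as x and north as y: cyclist velocity = (-26.300, 0.000) km/h; jogger velocity = (14.764, 1.032) km/h.
Velocity of cyclist relative to jogger = (-26.300, 0.000) − (14.764, 1.032) = (-41.064, -1.032) km/h.
Magnitude = |(-41.064, -1.032)| = 41.077 km/h.

41.08 km/h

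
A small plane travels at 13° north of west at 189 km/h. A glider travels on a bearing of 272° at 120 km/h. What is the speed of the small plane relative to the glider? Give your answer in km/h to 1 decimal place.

74.8 km/h

Taking east as x and north as y: small plane velocity = (-184.156, 42.516) km/h; glider velocity = (-119.927, 4.188) km/h.
Velocity of small plane relative to glider = (-184.156, 42.516) − (-119.927, 4.188) = (-64.229, 38.328) km/h.
Magnitude = |(-64.229, 38.328)| = 74.796 km/h.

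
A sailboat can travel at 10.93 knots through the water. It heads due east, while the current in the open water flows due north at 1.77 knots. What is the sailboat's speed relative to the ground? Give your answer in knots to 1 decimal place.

11.1 knots

Taking east as x and north as y: velocity relative to the water = (10.930, 0.000) knots; the water relative to ground = (0.000, 1.770) knots.
Velocity relative to ground = (10.930, 0.000) + (0.000, 1.770) = (10.930, 1.770) knots.
Speed = |(10.930, 1.770)| = 11.072 knots.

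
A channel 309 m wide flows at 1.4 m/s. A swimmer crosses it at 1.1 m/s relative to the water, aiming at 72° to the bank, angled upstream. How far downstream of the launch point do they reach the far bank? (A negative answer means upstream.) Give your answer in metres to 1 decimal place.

Perpendicular speed = 1.046 m/s; crossing time = 309 / 1.046 = 295.365 s.
Net downstream speed = 1.060 m/s.
Drift = 1.060 × 295.365 = 313.111 m (downstream).

313.1 m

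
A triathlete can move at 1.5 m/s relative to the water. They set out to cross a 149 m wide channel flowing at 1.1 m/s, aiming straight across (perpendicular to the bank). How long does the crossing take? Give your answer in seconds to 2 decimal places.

The component of the triathlete's velocity perpendicular to the bank is 1.5 m/s.
Only the cross-stream component determines the crossing time; the current contributes nothing perpendicular to the bank.
Time = 149 / 1.500 = 99.333 s.

99.33 s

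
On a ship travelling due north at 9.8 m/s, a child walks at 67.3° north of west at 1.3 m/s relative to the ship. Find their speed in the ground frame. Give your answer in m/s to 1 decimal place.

Taking east as x and north as y: ship velocity = (0.000, 9.800) m/s; child velocity relative to ship = (-0.502, 1.199) m/s.
Velocity relative to ground = (0.000, 9.800) + (-0.502, 1.199) = (-0.502, 10.999) m/s.
Speed = |(-0.502, 10.999)| = 11.011 m/s.

11.0 m/s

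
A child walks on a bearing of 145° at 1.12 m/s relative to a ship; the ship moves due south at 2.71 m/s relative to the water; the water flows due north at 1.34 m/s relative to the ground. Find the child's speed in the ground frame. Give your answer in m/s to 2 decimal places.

In east/north components (m/s): child relative to ship = (0.642, -0.917); ship relative to water = (0.000, -2.710); water relative to ground = (0.000, 1.340).
Sum = (0.642, -2.287) m/s.
Speed = |(0.642, -2.287)| = 2.376 m/s.

2.38 m/s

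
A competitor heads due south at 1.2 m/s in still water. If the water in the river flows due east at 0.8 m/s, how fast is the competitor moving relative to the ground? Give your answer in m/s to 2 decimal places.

Taking east as x and north as y: velocity relative to the water = (0.000, -1.200) m/s; the water relative to ground = (0.800, 0.000) m/s.
Velocity relative to ground = (0.000, -1.200) + (0.800, 0.000) = (0.800, -1.200) m/s.
Speed = |(0.800, -1.200)| = 1.442 m/s.

1.44 m/s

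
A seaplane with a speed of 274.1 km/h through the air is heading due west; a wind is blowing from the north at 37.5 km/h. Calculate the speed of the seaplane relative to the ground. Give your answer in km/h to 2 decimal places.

Taking east as x and north as y: velocity relative to the air = (-274.100, 0.000) km/h; the air relative to ground = (0.000, -37.500) km/h.
Velocity relative to ground = (-274.100, 0.000) + (0.000, -37.500) = (-274.100, -37.500) km/h.
Speed = |(-274.100, -37.500)| = 276.653 km/h.

276.65 km/h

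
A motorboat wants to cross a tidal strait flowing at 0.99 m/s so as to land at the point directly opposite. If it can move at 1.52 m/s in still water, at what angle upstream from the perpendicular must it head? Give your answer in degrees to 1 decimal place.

To cancel the current, the upstream component of the motorboat's velocity must equal the flow: 1.52 sin θ = 0.99.
sin θ = 0.99 / 1.52 = 0.6513.
θ = arcsin(0.6513) = 40.641°.

40.6°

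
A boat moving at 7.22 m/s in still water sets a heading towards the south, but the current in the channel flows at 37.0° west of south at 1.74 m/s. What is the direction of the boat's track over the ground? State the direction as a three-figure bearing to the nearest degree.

Taking east as x and north as y: velocity relative to the water = (0.000, -7.220) m/s; the water relative to ground = (-1.047, -1.390) m/s.
Velocity relative to ground = (0.000, -7.220) + (-1.047, -1.390) = (-1.047, -8.610) m/s.
Bearing = atan2(-1.05, -8.61) = 186.93° clockwise from north.

187°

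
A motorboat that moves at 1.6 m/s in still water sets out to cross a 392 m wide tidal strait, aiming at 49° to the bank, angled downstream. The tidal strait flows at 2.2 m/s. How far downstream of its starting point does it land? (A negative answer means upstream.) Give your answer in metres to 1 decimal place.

1054.9 m

Perpendicular speed = 1.208 m/s; crossing time = 392 / 1.208 = 324.628 s.
Net downstream speed = 3.250 m/s.
Drift = 3.250 × 324.628 = 1054.942 m (downstream).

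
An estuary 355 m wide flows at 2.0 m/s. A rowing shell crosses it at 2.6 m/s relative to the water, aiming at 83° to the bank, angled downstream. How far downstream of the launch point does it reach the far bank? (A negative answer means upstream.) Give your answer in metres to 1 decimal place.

Perpendicular speed = 2.581 m/s; crossing time = 355 / 2.581 = 137.564 s.
Net downstream speed = 2.317 m/s.
Drift = 2.317 × 137.564 = 318.716 m (downstream).

318.7 m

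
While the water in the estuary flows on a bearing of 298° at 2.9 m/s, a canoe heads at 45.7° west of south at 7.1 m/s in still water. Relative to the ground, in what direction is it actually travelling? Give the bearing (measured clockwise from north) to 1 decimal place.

244.8°

Taking east as x and north as y: velocity relative to the water = (-5.081, -4.959) m/s; the water relative to ground = (-2.561, 1.361) m/s.
Velocity relative to ground = (-5.081, -4.959) + (-2.561, 1.361) = (-7.642, -3.597) m/s.
Bearing = atan2(-7.64, -3.60) = 244.79° clockwise from north.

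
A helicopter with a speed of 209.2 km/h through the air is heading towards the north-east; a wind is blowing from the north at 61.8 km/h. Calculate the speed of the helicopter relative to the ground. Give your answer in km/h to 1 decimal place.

171.2 km/h

Taking east as x and north as y: velocity relative to the air = (147.927, 147.927) km/h; the air relative to ground = (0.000, -61.800) km/h.
Velocity relative to ground = (147.927, 147.927) + (0.000, -61.800) = (147.927, 86.127) km/h.
Speed = |(147.927, 86.127)| = 171.173 km/h.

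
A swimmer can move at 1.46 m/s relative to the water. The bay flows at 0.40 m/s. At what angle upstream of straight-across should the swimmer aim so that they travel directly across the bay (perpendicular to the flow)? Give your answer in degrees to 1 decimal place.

15.9°

To cancel the current, the upstream component of the swimmer's velocity must equal the flow: 1.46 sin θ = 0.40.
sin θ = 0.40 / 1.46 = 0.2740.
θ = arcsin(0.2740) = 15.901°.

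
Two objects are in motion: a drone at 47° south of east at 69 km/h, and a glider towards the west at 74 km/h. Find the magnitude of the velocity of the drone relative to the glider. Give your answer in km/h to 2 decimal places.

131.15 km/h

Taking east as x and north as y: drone velocity = (47.058, -50.463) km/h; glider velocity = (-74.000, 0.000) km/h.
Velocity of drone relative to glider = (47.058, -50.463) − (-74.000, 0.000) = (121.058, -50.463) km/h.
Magnitude = |(121.058, -50.463)| = 131.155 km/h.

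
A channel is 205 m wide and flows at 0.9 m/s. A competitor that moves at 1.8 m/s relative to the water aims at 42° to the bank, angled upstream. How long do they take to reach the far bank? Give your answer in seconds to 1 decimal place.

The component of the competitor's velocity perpendicular to the bank is 1.8 × sin 42° = 1.204 m/s.
The current is parallel to the bank, so it does not affect the crossing time.
Time = 205 / 1.204 = 170.204 s.

170.2 s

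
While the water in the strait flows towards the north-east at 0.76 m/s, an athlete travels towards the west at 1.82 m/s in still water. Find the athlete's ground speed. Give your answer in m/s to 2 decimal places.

1.39 m/s

Taking east as x and north as y: velocity relative to the water = (-1.820, 0.000) m/s; the water relative to ground = (0.537, 0.537) m/s.
Velocity relative to ground = (-1.820, 0.000) + (0.537, 0.537) = (-1.283, 0.537) m/s.
Speed = |(-1.283, 0.537)| = 1.391 m/s.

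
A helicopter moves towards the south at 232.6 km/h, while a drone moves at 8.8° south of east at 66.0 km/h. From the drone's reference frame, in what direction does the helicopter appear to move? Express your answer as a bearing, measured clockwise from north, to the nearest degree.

Taking east as x and north as y: helicopter velocity = (0.000, -232.600) km/h; drone velocity = (65.223, -10.097) km/h.
Velocity of helicopter relative to drone = (0.000, -232.600) − (65.223, -10.097) = (-65.223, -222.503) km/h.
Bearing = atan2(-65.22, -222.50) = 196.34° clockwise from north.

196°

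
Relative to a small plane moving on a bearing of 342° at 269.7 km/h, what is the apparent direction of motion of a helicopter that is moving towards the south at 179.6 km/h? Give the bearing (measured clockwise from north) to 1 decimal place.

169.2°

Taking east as x and north as y: helicopter velocity = (0.000, -179.600) km/h; small plane velocity = (-83.342, 256.500) km/h.
Velocity of helicopter relative to small plane = (0.000, -179.600) − (-83.342, 256.500) = (83.342, -436.100) km/h.
Bearing = atan2(83.34, -436.10) = 169.18° clockwise from north.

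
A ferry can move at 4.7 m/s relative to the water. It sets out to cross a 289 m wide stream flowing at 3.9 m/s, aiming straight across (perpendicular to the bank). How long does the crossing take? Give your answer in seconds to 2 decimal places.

61.49 s

The component of the ferry's velocity perpendicular to the bank is 4.7 m/s.
Only the cross-stream component determines the crossing time; the current contributes nothing perpendicular to the bank.
Time = 289 / 4.700 = 61.489 s.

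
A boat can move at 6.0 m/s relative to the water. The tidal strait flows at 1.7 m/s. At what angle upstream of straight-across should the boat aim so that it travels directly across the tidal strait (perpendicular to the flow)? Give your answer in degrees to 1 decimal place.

To cancel the current, the upstream component of the boat's velocity must equal the flow: 6.0 sin θ = 1.7.
sin θ = 1.7 / 6.0 = 0.2833.
θ = arcsin(0.2833) = 16.459°.

16.5°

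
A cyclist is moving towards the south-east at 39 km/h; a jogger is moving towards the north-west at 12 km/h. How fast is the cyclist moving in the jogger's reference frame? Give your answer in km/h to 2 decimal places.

51.00 km/h

Taking east as x and north as y: cyclist velocity = (27.577, -27.577) km/h; jogger velocity = (-8.485, 8.485) km/h.
Velocity of cyclist relative to jogger = (27.577, -27.577) − (-8.485, 8.485) = (36.062, -36.062) km/h.
Magnitude = |(36.062, -36.062)| = 51.000 km/h.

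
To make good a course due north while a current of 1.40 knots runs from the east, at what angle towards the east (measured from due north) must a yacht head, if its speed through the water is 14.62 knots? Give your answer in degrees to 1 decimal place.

5.5°

The current pushes perpendicular to the desired track; the heading must have a component into the current equal to 1.40 knots: 14.62 sin θ = 1.40.
sin θ = 0.0958, so θ = 5.495°.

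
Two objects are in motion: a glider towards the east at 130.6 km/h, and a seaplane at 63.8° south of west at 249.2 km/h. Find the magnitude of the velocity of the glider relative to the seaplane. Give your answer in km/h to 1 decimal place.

328.5 km/h

Taking east as x and north as y: glider velocity = (130.600, 0.000) km/h; seaplane velocity = (-110.023, -223.597) km/h.
Velocity of glider relative to seaplane = (130.600, 0.000) − (-110.023, -223.597) = (240.623, 223.597) km/h.
Magnitude = |(240.623, 223.597)| = 328.474 km/h.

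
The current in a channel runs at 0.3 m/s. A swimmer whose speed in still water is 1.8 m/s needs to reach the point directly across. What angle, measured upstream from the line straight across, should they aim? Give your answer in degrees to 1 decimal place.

To cancel the current, the upstream component of the swimmer's velocity must equal the flow: 1.8 sin θ = 0.3.
sin θ = 0.3 / 1.8 = 0.1667.
θ = arcsin(0.1667) = 9.594°.

9.6°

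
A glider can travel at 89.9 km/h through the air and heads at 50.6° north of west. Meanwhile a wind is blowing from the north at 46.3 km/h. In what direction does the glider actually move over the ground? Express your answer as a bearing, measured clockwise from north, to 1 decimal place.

292.1°

Taking east as x and north as y: velocity relative to the air = (-57.062, 69.469) km/h; the air relative to ground = (0.000, -46.300) km/h.
Velocity relative to ground = (-57.062, 69.469) + (0.000, -46.300) = (-57.062, 23.169) km/h.
Bearing = atan2(-57.06, 23.17) = 292.10° clockwise from north.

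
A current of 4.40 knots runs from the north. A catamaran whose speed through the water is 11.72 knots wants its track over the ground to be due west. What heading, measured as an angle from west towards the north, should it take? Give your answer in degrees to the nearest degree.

22°

The current pushes perpendicular to the desired track; the heading must have a component into the current equal to 4.40 knots: 11.72 sin θ = 4.40.
sin θ = 0.3754, so θ = 22.051°.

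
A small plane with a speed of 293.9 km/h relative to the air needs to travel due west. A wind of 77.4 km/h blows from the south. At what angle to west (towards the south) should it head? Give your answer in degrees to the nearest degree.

The wind pushes perpendicular to the desired track; the heading must have a component into the wind equal to 77.4 km/h: 293.9 sin θ = 77.4.
sin θ = 0.2634, so θ = 15.269°.

15°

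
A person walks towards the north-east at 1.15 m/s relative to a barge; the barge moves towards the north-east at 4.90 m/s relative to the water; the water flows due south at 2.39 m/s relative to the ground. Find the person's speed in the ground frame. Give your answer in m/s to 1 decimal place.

4.7 m/s

In east/north components (m/s): person relative to barge = (0.813, 0.813); barge relative to water = (3.465, 3.465); water relative to ground = (0.000, -2.390).
Sum = (4.278, 1.888) m/s.
Speed = |(4.278, 1.888)| = 4.676 m/s.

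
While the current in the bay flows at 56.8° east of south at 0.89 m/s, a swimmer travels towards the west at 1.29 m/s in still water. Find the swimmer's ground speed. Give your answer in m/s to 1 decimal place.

Taking east as x and north as y: velocity relative to the water = (-1.290, 0.000) m/s; the water relative to ground = (0.745, -0.487) m/s.
Velocity relative to ground = (-1.290, 0.000) + (0.745, -0.487) = (-0.545, -0.487) m/s.
Speed = |(-0.545, -0.487)| = 0.731 m/s.

0.7 m/s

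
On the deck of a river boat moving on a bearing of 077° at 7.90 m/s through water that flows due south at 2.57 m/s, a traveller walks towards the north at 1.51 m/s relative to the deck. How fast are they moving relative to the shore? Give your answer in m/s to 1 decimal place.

7.7 m/s

In east/north components (m/s): traveller relative to river boat = (0.000, 1.510); river boat relative to water = (7.698, 1.777); water relative to ground = (0.000, -2.570).
Sum = (7.698, 0.717) m/s.
Speed = |(7.698, 0.717)| = 7.731 m/s.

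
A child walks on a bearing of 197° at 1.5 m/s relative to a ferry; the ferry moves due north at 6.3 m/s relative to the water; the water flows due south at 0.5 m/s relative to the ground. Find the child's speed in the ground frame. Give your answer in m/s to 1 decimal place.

4.4 m/s

In east/north components (m/s): child relative to ferry = (-0.439, -1.434); ferry relative to water = (0.000, 6.300); water relative to ground = (0.000, -0.500).
Sum = (-0.439, 4.366) m/s.
Speed = |(-0.439, 4.366)| = 4.388 m/s.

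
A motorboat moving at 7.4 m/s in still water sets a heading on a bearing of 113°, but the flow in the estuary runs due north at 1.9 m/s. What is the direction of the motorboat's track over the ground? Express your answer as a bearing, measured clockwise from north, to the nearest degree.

098°

Taking east as x and north as y: velocity relative to the water = (6.812, -2.891) m/s; the water relative to ground = (0.000, 1.900) m/s.
Velocity relative to ground = (6.812, -2.891) + (0.000, 1.900) = (6.812, -0.991) m/s.
Bearing = atan2(6.81, -0.99) = 98.28° clockwise from north.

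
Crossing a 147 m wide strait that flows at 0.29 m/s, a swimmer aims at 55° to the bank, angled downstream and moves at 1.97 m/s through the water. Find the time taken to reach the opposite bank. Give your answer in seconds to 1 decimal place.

91.1 s

The component of the swimmer's velocity perpendicular to the bank is 1.97 × sin 55° = 1.614 m/s.
The current is parallel to the bank, so it does not affect the crossing time.
Time = 147 / 1.614 = 91.093 s.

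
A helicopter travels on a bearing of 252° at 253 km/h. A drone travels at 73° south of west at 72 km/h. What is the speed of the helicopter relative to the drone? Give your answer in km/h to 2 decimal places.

Taking east as x and north as y: helicopter velocity = (-240.617, -78.181) km/h; drone velocity = (-21.051, -68.854) km/h.
Velocity of helicopter relative to drone = (-240.617, -78.181) − (-21.051, -68.854) = (-219.567, -9.327) km/h.
Magnitude = |(-219.567, -9.327)| = 219.765 km/h.

219.76 km/h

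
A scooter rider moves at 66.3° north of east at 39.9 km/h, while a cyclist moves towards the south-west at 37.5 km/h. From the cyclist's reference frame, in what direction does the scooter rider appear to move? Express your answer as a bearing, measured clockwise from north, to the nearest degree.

034°

Taking east as x and north as y: scooter rider velocity = (16.038, 36.535) km/h; cyclist velocity = (-26.517, -26.517) km/h.
Velocity of scooter rider relative to cyclist = (16.038, 36.535) − (-26.517, -26.517) = (42.554, 63.051) km/h.
Bearing = atan2(42.55, 63.05) = 34.02° clockwise from north.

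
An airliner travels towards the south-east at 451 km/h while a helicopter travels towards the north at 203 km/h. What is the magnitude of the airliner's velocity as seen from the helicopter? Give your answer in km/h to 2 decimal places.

611.63 km/h

Taking east as x and north as y: airliner velocity = (318.905, -318.905) km/h; helicopter velocity = (0.000, 203.000) km/h.
Velocity of airliner relative to helicopter = (318.905, -318.905) − (0.000, 203.000) = (318.905, -521.905) km/h.
Magnitude = |(318.905, -521.905)| = 611.625 km/h.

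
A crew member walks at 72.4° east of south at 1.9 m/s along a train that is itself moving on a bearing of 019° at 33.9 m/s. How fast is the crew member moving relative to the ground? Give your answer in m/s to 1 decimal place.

Taking east as x and north as y: train velocity = (11.037, 32.053) m/s; crew member velocity relative to train = (1.811, -0.575) m/s.
Velocity relative to ground = (11.037, 32.053) + (1.811, -0.575) = (12.848, 31.479) m/s.
Speed = |(12.848, 31.479)| = 34.000 m/s.

34.0 m/s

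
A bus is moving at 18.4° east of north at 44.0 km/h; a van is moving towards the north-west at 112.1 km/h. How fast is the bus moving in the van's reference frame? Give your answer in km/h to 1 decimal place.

100.4 km/h

Taking east as x and north as y: bus velocity = (13.889, 41.751) km/h; van velocity = (-79.267, 79.267) km/h.
Velocity of bus relative to van = (13.889, 41.751) − (-79.267, 79.267) = (93.155, -37.516) km/h.
Magnitude = |(93.155, -37.516)| = 100.426 km/h.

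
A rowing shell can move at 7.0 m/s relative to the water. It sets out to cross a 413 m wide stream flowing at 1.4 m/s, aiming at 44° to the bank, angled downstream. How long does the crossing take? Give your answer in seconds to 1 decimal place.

84.9 s

The component of the rowing shell's velocity perpendicular to the bank is 7.0 × sin 44° = 4.863 m/s.
Only the cross-stream component determines the crossing time; the current contributes nothing perpendicular to the bank.
Time = 413 / 4.863 = 84.934 s.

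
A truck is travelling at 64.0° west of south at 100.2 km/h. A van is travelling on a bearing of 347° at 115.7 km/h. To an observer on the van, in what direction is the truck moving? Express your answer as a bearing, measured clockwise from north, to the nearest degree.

202°

Taking east as x and north as y: truck velocity = (-90.059, -43.925) km/h; van velocity = (-26.027, 112.735) km/h.
Velocity of truck relative to van = (-90.059, -43.925) − (-26.027, 112.735) = (-64.032, -156.659) km/h.
Bearing = atan2(-64.03, -156.66) = 202.23° clockwise from north.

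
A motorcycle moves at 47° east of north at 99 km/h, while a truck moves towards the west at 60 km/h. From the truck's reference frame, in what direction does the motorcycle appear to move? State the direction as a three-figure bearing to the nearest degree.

Taking east as x and north as y: motorcycle velocity = (72.404, 67.518) km/h; truck velocity = (-60.000, 0.000) km/h.
Velocity of motorcycle relative to truck = (72.404, 67.518) − (-60.000, 0.000) = (132.404, 67.518) km/h.
Bearing = atan2(132.40, 67.52) = 62.98° clockwise from north.

063°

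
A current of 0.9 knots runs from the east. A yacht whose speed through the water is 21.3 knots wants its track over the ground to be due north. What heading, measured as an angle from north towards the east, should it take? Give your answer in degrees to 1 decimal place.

2.4°

The current pushes perpendicular to the desired track; the heading must have a component into the current equal to 0.9 knots: 21.3 sin θ = 0.9.
sin θ = 0.0423, so θ = 2.422°.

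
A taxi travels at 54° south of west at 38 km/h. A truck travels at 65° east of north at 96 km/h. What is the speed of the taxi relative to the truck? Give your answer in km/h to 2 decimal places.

Taking east as x and north as y: taxi velocity = (-22.336, -30.743) km/h; truck velocity = (87.006, 40.571) km/h.
Velocity of taxi relative to truck = (-22.336, -30.743) − (87.006, 40.571) = (-109.341, -71.314) km/h.
Magnitude = |(-109.341, -71.314)| = 130.542 km/h.

130.54 km/h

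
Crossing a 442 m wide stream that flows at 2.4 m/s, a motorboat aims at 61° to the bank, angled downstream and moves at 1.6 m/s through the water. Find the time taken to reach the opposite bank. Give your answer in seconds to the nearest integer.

The component of the motorboat's velocity perpendicular to the bank is 1.6 × sin 61° = 1.399 m/s.
Only the cross-stream component determines the crossing time; the current contributes nothing perpendicular to the bank.
Time = 442 / 1.399 = 315.852 s.

316 s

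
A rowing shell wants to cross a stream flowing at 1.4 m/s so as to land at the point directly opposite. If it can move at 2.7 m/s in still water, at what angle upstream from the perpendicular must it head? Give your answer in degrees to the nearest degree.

To cancel the current, the upstream component of the rowing shell's velocity must equal the flow: 2.7 sin θ = 1.4.
sin θ = 1.4 / 2.7 = 0.5185.
θ = arcsin(0.5185) = 31.233°.

31°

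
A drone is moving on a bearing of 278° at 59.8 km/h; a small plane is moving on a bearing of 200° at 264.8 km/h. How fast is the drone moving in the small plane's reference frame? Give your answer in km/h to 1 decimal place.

259.1 km/h

Taking east as x and north as y: drone velocity = (-59.218, 8.323) km/h; small plane velocity = (-90.567, -248.831) km/h.
Velocity of drone relative to small plane = (-59.218, 8.323) − (-90.567, -248.831) = (31.349, 257.153) km/h.
Magnitude = |(31.349, 257.153)| = 259.057 km/h.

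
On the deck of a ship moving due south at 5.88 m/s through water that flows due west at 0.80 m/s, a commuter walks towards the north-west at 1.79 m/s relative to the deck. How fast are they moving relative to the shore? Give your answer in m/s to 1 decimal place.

In east/north components (m/s): commuter relative to ship = (-1.266, 1.266); ship relative to water = (0.000, -5.880); water relative to ground = (-0.800, 0.000).
Sum = (-2.066, -4.614) m/s.
Speed = |(-2.066, -4.614)| = 5.056 m/s.

5.1 m/s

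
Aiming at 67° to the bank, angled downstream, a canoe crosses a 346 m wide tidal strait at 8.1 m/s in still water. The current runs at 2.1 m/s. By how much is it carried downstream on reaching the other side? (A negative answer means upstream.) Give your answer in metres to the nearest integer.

Perpendicular speed = 7.456 m/s; crossing time = 346 / 7.456 = 46.405 s.
Net downstream speed = 5.265 m/s.
Drift = 5.265 × 46.405 = 244.319 m (downstream).

244 m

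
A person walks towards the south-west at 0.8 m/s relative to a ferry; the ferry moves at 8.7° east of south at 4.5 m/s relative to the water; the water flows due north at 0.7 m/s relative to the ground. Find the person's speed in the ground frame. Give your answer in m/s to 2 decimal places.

4.32 m/s

In east/north components (m/s): person relative to ferry = (-0.566, -0.566); ferry relative to water = (0.681, -4.448); water relative to ground = (0.000, 0.700).
Sum = (0.115, -4.314) m/s.
Speed = |(0.115, -4.314)| = 4.315 m/s.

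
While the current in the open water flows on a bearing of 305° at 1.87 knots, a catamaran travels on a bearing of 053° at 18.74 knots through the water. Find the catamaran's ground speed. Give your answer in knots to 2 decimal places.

Taking east as x and north as y: velocity relative to the water = (14.966, 11.278) knots; the water relative to ground = (-1.532, 1.073) knots.
Velocity relative to ground = (14.966, 11.278) + (-1.532, 1.073) = (13.435, 12.351) knots.
Speed = |(13.435, 12.351)| = 18.249 knots.

18.25 knots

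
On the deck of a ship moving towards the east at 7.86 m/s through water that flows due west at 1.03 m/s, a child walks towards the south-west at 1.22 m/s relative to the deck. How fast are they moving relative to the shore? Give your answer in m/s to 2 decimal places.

In east/north components (m/s): child relative to ship = (-0.863, -0.863); ship relative to water = (7.860, 0.000); water relative to ground = (-1.030, 0.000).
Sum = (5.967, -0.863) m/s.
Speed = |(5.967, -0.863)| = 6.029 m/s.

6.03 m/s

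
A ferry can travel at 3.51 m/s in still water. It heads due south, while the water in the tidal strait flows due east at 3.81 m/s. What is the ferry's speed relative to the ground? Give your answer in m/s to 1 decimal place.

5.2 m/s

Taking east as x and north as y: velocity relative to the water = (0.000, -3.510) m/s; the water relative to ground = (3.810, 0.000) m/s.
Velocity relative to ground = (0.000, -3.510) + (3.810, 0.000) = (3.810, -3.510) m/s.
Speed = |(3.810, -3.510)| = 5.180 m/s.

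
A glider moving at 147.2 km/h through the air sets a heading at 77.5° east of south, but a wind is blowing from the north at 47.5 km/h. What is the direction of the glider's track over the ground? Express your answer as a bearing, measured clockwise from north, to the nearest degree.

Taking east as x and north as y: velocity relative to the air = (143.711, -31.860) km/h; the air relative to ground = (0.000, -47.500) km/h.
Velocity relative to ground = (143.711, -31.860) + (0.000, -47.500) = (143.711, -79.360) km/h.
Bearing = atan2(143.71, -79.36) = 118.91° clockwise from north.

119°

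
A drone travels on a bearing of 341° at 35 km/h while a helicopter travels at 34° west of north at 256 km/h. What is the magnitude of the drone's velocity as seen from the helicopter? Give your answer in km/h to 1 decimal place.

222.4 km/h

Taking east as x and north as y: drone velocity = (-11.395, 33.093) km/h; helicopter velocity = (-143.153, 212.234) km/h.
Velocity of drone relative to helicopter = (-11.395, 33.093) − (-143.153, 212.234) = (131.758, -179.140) km/h.
Magnitude = |(131.758, -179.140)| = 222.377 km/h.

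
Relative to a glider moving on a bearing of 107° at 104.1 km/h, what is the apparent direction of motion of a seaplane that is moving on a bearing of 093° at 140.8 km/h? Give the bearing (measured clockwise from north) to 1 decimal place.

060.7°

Taking east as x and north as y: seaplane velocity = (140.607, -7.369) km/h; glider velocity = (99.551, -30.436) km/h.
Velocity of seaplane relative to glider = (140.607, -7.369) − (99.551, -30.436) = (41.056, 23.067) km/h.
Bearing = atan2(41.06, 23.07) = 60.67° clockwise from north.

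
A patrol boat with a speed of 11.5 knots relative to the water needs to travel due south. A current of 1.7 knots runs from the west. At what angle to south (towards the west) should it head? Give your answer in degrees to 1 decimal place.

The current pushes perpendicular to the desired track; the heading must have a component into the current equal to 1.7 knots: 11.5 sin θ = 1.7.
sin θ = 0.1478, so θ = 8.501°.

8.5°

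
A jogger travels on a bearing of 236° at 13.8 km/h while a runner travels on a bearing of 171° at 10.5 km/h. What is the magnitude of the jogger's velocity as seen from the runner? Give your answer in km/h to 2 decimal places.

13.35 km/h

Taking east as x and north as y: jogger velocity = (-11.441, -7.717) km/h; runner velocity = (1.643, -10.371) km/h.
Velocity of jogger relative to runner = (-11.441, -7.717) − (1.643, -10.371) = (-13.083, 2.654) km/h.
Magnitude = |(-13.083, 2.654)| = 13.350 km/h.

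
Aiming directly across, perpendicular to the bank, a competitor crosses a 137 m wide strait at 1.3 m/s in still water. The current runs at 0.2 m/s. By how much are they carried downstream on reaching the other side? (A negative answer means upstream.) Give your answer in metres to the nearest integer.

Perpendicular speed = 1.300 m/s; crossing time = 137 / 1.300 = 105.385 s.
Net downstream speed = 0.200 m/s.
Drift = 0.200 × 105.385 = 21.077 m (downstream).

21 m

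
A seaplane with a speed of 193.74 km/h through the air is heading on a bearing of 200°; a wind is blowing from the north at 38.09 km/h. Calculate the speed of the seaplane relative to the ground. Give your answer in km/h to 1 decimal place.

229.9 km/h

Taking east as x and north as y: velocity relative to the air = (-66.263, -182.056) km/h; the air relative to ground = (0.000, -38.090) km/h.
Velocity relative to ground = (-66.263, -182.056) + (0.000, -38.090) = (-66.263, -220.146) km/h.
Speed = |(-66.263, -220.146)| = 229.902 km/h.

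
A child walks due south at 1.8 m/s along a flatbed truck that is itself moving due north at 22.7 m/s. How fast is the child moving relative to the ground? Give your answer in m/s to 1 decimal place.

20.9 m/s

Taking east as x and north as y: flatbed truck velocity = (0.000, 22.700) m/s; child velocity relative to flatbed truck = (0.000, -1.800) m/s.
Velocity relative to ground = (0.000, 22.700) + (0.000, -1.800) = (0.000, 20.900) m/s.
Speed = |(0.000, 20.900)| = 20.900 m/s.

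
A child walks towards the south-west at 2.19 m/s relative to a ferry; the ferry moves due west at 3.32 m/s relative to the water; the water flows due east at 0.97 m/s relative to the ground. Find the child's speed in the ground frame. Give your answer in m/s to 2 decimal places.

In east/north components (m/s): child relative to ferry = (-1.549, -1.549); ferry relative to water = (-3.320, 0.000); water relative to ground = (0.970, 0.000).
Sum = (-3.899, -1.549) m/s.
Speed = |(-3.899, -1.549)| = 4.195 m/s.

4.19 m/s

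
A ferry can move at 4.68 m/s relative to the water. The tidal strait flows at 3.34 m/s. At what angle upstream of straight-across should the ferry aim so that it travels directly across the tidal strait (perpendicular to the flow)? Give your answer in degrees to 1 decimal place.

45.5°

To cancel the current, the upstream component of the ferry's velocity must equal the flow: 4.68 sin θ = 3.34.
sin θ = 3.34 / 4.68 = 0.7137.
θ = arcsin(0.7137) = 45.535°.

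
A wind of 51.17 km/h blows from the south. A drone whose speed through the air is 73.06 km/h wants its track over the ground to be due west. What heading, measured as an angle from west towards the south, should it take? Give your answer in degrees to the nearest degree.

The wind pushes perpendicular to the desired track; the heading must have a component into the wind equal to 51.17 km/h: 73.06 sin θ = 51.17.
sin θ = 0.7004, so θ = 44.458°.

44°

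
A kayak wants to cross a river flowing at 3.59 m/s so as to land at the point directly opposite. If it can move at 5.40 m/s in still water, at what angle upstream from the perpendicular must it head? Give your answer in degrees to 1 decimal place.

To cancel the current, the upstream component of the kayak's velocity must equal the flow: 5.40 sin θ = 3.59.
sin θ = 3.59 / 5.40 = 0.6648.
θ = arcsin(0.6648) = 41.668°.

41.7°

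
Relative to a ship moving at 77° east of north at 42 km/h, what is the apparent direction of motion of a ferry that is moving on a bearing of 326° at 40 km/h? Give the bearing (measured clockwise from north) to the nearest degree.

Taking east as x and north as y: ferry velocity = (-22.368, 33.162) km/h; ship velocity = (40.924, 9.448) km/h.
Velocity of ferry relative to ship = (-22.368, 33.162) − (40.924, 9.448) = (-63.291, 23.714) km/h.
Bearing = atan2(-63.29, 23.71) = 290.54° clockwise from north.

291°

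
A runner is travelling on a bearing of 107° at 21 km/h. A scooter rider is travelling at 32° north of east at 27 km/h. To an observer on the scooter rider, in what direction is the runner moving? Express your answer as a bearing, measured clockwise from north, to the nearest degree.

188°

Taking east as x and north as y: runner velocity = (20.082, -6.140) km/h; scooter rider velocity = (22.897, 14.308) km/h.
Velocity of runner relative to scooter rider = (20.082, -6.140) − (22.897, 14.308) = (-2.815, -20.448) km/h.
Bearing = atan2(-2.81, -20.45) = 187.84° clockwise from north.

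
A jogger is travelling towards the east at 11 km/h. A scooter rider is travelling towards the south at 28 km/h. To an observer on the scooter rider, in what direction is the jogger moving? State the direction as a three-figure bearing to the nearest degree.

021°

Taking east as x and north as y: jogger velocity = (11.000, 0.000) km/h; scooter rider velocity = (0.000, -28.000) km/h.
Velocity of jogger relative to scooter rider = (11.000, 0.000) − (0.000, -28.000) = (11.000, 28.000) km/h.
Bearing = atan2(11.00, 28.00) = 21.45° clockwise from north.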